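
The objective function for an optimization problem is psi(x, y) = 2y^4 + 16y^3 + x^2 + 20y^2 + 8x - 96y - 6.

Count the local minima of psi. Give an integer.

2

psi separates as a function of x plus a function of y, so ∇psi=0 decouples.
∂psi/∂x = 2(x + 4) = 0 at x ∈ {-4}; ∂psi/∂y = 8(y - 1)(y + 3)(y + 4) = 0 at y ∈ {-4, -3, 1}.
The Hessian is diagonal: diag(psi_xx, psi_yy). Second derivatives: psi_xx(-4)=2; psi_yy(-4)=40, psi_yy(-3)=-32, psi_yy(1)=160.
Local minima occur where both diagonal entries positive: (-4, -4), (-4, 1). Count: 2.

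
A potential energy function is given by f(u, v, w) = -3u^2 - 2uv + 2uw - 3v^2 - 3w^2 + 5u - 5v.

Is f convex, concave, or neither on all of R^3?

f is quadratic, so its Hessian is the constant matrix H = [[-6, -2, 2], [-2, -6, 0], [2, 0, -6]].
Leading principal minors: -6, 32, -168.
Signs alternate −, +, − ⇒ H ≺ 0 ⇒ concave.

concave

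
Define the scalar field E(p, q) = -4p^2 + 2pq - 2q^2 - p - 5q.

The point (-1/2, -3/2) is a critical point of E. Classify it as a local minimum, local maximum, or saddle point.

local maximum

The Hessian of E is constant: H = [[-8, 2], [2, -4]].
det(H) = (-8)·(-4) − 2² = 28.
det(H) > 0 and tr(H) = -12 < 0, so H is negative definite and the point is a local maximum.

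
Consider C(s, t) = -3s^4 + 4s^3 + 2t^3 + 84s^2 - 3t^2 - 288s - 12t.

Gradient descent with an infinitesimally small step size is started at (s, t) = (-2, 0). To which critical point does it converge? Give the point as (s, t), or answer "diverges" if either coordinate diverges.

(2, 2)

C is separable, so gradient descent decouples: s follows -∂C/∂s, t follows -∂C/∂t.
∂C/∂s = -12(s - 3)(s - 2)(s + 4); at s=-2 this is -480, so s increases.
∂C/∂t = 6(t - 2)(t + 1); at t=0 this is -12, so t increases.
s converges to its nearest critical value 2 (a local min of the s-part); t converges to 2. The iterate converges to (2, 2).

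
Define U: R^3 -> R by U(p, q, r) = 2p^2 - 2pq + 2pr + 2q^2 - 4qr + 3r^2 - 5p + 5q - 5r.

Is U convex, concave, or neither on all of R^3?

U is quadratic, so its Hessian is the constant matrix H = [[4, -2, 2], [-2, 4, -4], [2, -4, 6]].
Leading principal minors: 4, 12, 24.
All positive ⇒ H ≻ 0 ⇒ convex.

convex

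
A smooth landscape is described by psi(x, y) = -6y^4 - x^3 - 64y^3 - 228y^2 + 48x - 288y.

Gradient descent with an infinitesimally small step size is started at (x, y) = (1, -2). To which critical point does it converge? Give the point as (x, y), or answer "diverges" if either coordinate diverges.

psi is separable, so gradient descent decouples: x follows -∂psi/∂x, y follows -∂psi/∂y.
∂psi/∂x = -3(x - 4)(x + 4); at x=1 this is 45, so x decreases.
∂psi/∂y = -24(y + 1)(y + 3)(y + 4); at y=-2 this is 48, so y decreases.
x converges to its nearest critical value -4 (a local min of the x-part); y converges to -3. The iterate converges to (-4, -3).

(-4, -3)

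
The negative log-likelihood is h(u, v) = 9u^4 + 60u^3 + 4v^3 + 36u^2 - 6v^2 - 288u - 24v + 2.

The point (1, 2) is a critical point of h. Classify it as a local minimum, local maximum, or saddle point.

The mixed partial ∂²h/∂u∂v is 0, so the Hessian at any point is diag(h_uu, h_vv) = diag(36(3u^2 + 10u + 2), 12(2v - 1)).
At (1, 2): H = diag(540, 36).
Both eigenvalues are positive, so H is positive definite: a local minimum.

local minimum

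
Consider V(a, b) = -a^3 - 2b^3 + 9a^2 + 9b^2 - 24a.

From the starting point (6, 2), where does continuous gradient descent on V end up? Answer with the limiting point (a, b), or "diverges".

V is separable, so gradient descent decouples: a follows -∂V/∂a, b follows -∂V/∂b.
∂V/∂a = -3(a - 4)(a - 2); at a=6 this is -24, so a increases.
∂V/∂b = -6b(b - 3); at b=2 this is 12, so b decreases.
The a-coordinate has no critical point in that direction and runs off to infinity.

diverges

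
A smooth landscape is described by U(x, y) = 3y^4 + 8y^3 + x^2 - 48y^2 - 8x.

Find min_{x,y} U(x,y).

U(x,y) separates as P(x) + Q(y), so its minimum is min P + min Q.
P'(x) = 2x - 8 vanishes at x ∈ {4}; Q'(y) = 12y(y - 2)(y + 4) vanishes at y ∈ {-4, 0, 2}.
Local minima of P (where P''>0): P(4)=-16. Local minima of Q: Q(-4)=-512, Q(2)=-80.
So the global minimum of U is P(4) + Q(-4) = -16 − 512 = -528, attained at (4, -4).

-528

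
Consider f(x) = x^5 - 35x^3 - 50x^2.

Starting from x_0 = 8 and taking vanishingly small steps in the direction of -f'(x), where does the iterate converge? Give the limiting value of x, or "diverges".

f'(x) = 5x(x - 5)(x + 1)(x + 4), so f'(8) = 12960.
Gradient descent moves in the -f' direction, i.e. x is decreasing.
The nearest critical point in that direction is x = 5, where f'' = 1350 > 0 (a local minimum). The iterate converges there.

5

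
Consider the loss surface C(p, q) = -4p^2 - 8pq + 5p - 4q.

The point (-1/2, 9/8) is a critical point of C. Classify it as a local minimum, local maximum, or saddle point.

saddle point

The Hessian of C is constant: H = [[-8, -8], [-8, 0]].
det(H) = (-8)·0 − (-8)² = -64.
Since det(H) < 0, H is indefinite and the critical point is a saddle point.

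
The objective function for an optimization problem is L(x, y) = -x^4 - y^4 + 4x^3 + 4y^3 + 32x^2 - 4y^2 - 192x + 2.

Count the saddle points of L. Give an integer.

L separates as a function of x plus a function of y, so ∇L=0 decouples.
∂L/∂x = -4(x - 4)(x - 3)(x + 4) = 0 at x ∈ {-4, 3, 4}; ∂L/∂y = -4y(y - 2)(y - 1) = 0 at y ∈ {0, 1, 2}.
The Hessian is diagonal: diag(L_xx, L_yy). Second derivatives: L_xx(-4)=-224, L_xx(3)=28, L_xx(4)=-32; L_yy(0)=-8, L_yy(1)=4, L_yy(2)=-8.
Saddle points occur where the two diagonal entries have opposite signs: (-4, 1), (3, 0), (3, 2), (4, 1). Count: 4.

4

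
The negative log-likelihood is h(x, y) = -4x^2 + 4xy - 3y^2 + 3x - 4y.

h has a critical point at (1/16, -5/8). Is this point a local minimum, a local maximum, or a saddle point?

The Hessian of h is constant: H = [[-8, 4], [4, -6]].
det(H) = (-8)·(-6) − 4² = 32.
det(H) > 0 and tr(H) = -14 < 0, so H is negative definite and the point is a local maximum.

local maximum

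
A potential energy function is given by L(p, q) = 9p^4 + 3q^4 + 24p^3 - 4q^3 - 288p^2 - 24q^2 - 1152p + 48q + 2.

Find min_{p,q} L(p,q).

-5486

L(p,q) separates as A(p) + B(q) + 2, so its minimum is min A + min B + 2.
A'(p) = 36(p - 4)(p + 2)(p + 4) vanishes at p ∈ {-4, -2, 4}; B'(q) = 12(q - 2)(q - 1)(q + 2) vanishes at q ∈ {-2, 1, 2}.
Local minima of A (where A''>0): A(-4)=768, A(4)=-5376. Local minima of B: B(-2)=-112, B(2)=16.
So the global minimum of L is A(4) + B(-2) + 2 = -5376 − 112 + 2 = -5486, attained at (4, -2).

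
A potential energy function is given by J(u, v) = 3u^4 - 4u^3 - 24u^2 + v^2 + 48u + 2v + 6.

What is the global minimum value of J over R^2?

-107

J(u,v) separates as P(u) + Q(v) + 6, so its minimum is min P + min Q + 6.
P'(u) = 12(u - 2)(u - 1)(u + 2) vanishes at u ∈ {-2, 1, 2}; Q'(v) = 2v + 2 vanishes at v ∈ {-1}.
Local minima of P (where P''>0): P(-2)=-112, P(2)=16. Local minima of Q: Q(-1)=-1.
So the global minimum of J is P(-2) + Q(-1) + 6 = -112 − 1 + 6 = -107, attained at (-2, -1).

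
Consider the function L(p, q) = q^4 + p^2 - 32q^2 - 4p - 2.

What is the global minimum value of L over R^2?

L(p,q) separates as A(p) + B(q) − 2, so its minimum is min A + min B − 2.
A'(p) = 2p - 4 vanishes at p ∈ {2}; B'(q) = 4q(q - 4)(q + 4) vanishes at q ∈ {-4, 0, 4}.
Local minima of A (where A''>0): A(2)=-4. Local minima of B: B(-4)=-256, B(4)=-256.
So the global minimum of L is A(2) + B(-4) − 2 = -4 − 256 − 2 = -262, attained at (2, -4).

-262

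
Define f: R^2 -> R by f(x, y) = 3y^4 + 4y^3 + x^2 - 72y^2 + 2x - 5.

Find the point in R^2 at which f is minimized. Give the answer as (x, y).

(-1, -4)

f(x,y) separates as P(x) + Q(y) − 5, so its minimum is min P + min Q − 5.
P'(x) = 2x + 2 vanishes at x ∈ {-1}; Q'(y) = 12y(y - 3)(y + 4) vanishes at y ∈ {-4, 0, 3}.
Local minima of P (where P''>0): P(-1)=-1. Local minima of Q: Q(-4)=-640, Q(3)=-297.
So the global minimum of f is P(-1) + Q(-4) − 5 = -1 − 640 − 5 = -646, attained at (-1, -4).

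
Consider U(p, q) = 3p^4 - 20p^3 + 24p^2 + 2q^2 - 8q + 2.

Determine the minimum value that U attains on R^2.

U(p,q) separates as A(p) + B(q) + 2, so its minimum is min A + min B + 2.
A'(p) = 12p(p - 4)(p - 1) vanishes at p ∈ {0, 1, 4}; B'(q) = 4q - 8 vanishes at q ∈ {2}.
Local minima of A (where A''>0): A(0)=0, A(4)=-128. Local minima of B: B(2)=-8.
So the global minimum of U is A(4) + B(2) + 2 = -128 − 8 + 2 = -134, attained at (4, 2).

-134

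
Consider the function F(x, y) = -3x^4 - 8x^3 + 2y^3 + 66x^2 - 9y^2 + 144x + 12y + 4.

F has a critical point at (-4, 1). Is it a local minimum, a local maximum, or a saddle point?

local maximum

The mixed partial ∂²F/∂x∂y is 0, so the Hessian at any point is diag(F_xx, F_yy) = diag(12(-3x^2 - 4x + 11), 6(2y - 3)).
At (-4, 1): H = diag(-252, -6).
Both eigenvalues are negative, so H is negative definite: a local maximum.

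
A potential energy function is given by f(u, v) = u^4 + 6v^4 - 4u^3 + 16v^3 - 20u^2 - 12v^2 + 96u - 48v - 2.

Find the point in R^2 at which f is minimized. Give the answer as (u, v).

(-3, 1)

f(u,v) separates as P(u) + Q(v) − 2, so its minimum is min P + min Q − 2.
P'(u) = 4(u - 4)(u - 2)(u + 3) vanishes at u ∈ {-3, 2, 4}; Q'(v) = 24(v - 1)(v + 1)(v + 2) vanishes at v ∈ {-2, -1, 1}.
Local minima of P (where P''>0): P(-3)=-279, P(4)=64. Local minima of Q: Q(-2)=16, Q(1)=-38.
So the global minimum of f is P(-3) + Q(1) − 2 = -279 − 38 − 2 = -319, attained at (-3, 1).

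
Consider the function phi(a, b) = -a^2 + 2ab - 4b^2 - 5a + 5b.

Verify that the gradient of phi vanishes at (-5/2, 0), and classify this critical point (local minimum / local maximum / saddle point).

local maximum

∇phi = (-2a + 2b - 5, 2a - 8b + 5); substituting (-5/2, 0) gives ∇phi = (0, 0), so (-5/2, 0) is indeed a critical point.
The Hessian of phi is constant: H = [[-2, 2], [2, -8]].
det(H) = (-2)·(-8) − 2² = 12.
det(H) > 0 and tr(H) = -10 < 0, so H is negative definite and the point is a local maximum.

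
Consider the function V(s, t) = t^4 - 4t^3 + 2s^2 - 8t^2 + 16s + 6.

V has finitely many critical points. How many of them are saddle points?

1

V separates as a function of s plus a function of t, so ∇V=0 decouples.
∂V/∂s = 4(s + 4) = 0 at s ∈ {-4}; ∂V/∂t = 4t(t - 4)(t + 1) = 0 at t ∈ {-1, 0, 4}.
The Hessian is diagonal: diag(V_ss, V_tt). Second derivatives: V_ss(-4)=4; V_tt(-1)=20, V_tt(0)=-16, V_tt(4)=80.
Saddle points occur where the two diagonal entries have opposite signs: (-4, 0). Count: 1.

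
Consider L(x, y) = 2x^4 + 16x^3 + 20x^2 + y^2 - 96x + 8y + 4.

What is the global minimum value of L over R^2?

-70

L(x,y) separates as P(x) + Q(y) + 4, so its minimum is min P + min Q + 4.
P'(x) = 8(x - 1)(x + 3)(x + 4) vanishes at x ∈ {-4, -3, 1}; Q'(y) = 2y + 8 vanishes at y ∈ {-4}.
Local minima of P (where P''>0): P(-4)=192, P(1)=-58. Local minima of Q: Q(-4)=-16.
So the global minimum of L is P(1) + Q(-4) + 4 = -58 − 16 + 4 = -70, attained at (1, -4).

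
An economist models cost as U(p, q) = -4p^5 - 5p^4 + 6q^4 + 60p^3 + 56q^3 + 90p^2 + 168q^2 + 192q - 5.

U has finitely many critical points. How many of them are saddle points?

U separates as a function of p plus a function of q, so ∇U=0 decouples.
∂U/∂p = -20p(p - 3)(p + 1)(p + 3) = 0 at p ∈ {-3, -1, 0, 3}; ∂U/∂q = 24(q + 1)(q + 2)(q + 4) = 0 at q ∈ {-4, -2, -1}.
The Hessian is diagonal: diag(U_pp, U_qq). Second derivatives: U_pp(-3)=720, U_pp(-1)=-160, U_pp(0)=180, U_pp(3)=-1440; U_qq(-4)=144, U_qq(-2)=-48, U_qq(-1)=72.
Saddle points occur where the two diagonal entries have opposite signs: (-3, -2), (-1, -4), (-1, -1), (0, -2), (3, -4), (3, -1). Count: 6.

6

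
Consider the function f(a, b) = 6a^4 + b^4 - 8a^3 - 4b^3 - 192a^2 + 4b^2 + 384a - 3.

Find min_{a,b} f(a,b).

-2563

f(a,b) separates as P(a) + Q(b) − 3, so its minimum is min P + min Q − 3.
P'(a) = 24(a - 4)(a - 1)(a + 4) vanishes at a ∈ {-4, 1, 4}; Q'(b) = 4b(b - 2)(b - 1) vanishes at b ∈ {0, 1, 2}.
Local minima of P (where P''>0): P(-4)=-2560, P(4)=-512. Local minima of Q: Q(0)=0, Q(2)=0.
So the global minimum of f is P(-4) + Q(0) − 3 = -2560 + 0 − 3 = -2563, attained at (-4, 0).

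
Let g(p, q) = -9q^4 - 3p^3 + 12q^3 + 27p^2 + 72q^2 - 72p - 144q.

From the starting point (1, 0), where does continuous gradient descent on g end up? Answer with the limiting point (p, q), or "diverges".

(2, 1)

g is separable, so gradient descent decouples: p follows -∂g/∂p, q follows -∂g/∂q.
∂g/∂p = -9(p - 4)(p - 2); at p=1 this is -27, so p increases.
∂g/∂q = -36(q - 2)(q - 1)(q + 2); at q=0 this is -144, so q increases.
p converges to its nearest critical value 2 (a local min of the p-part); q converges to 1. The iterate converges to (2, 1).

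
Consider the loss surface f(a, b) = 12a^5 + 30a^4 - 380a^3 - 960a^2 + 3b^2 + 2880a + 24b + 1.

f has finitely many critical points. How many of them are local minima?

f separates as a function of a plus a function of b, so ∇f=0 decouples.
∂f/∂a = 60(a - 4)(a - 1)(a + 3)(a + 4) = 0 at a ∈ {-4, -3, 1, 4}; ∂f/∂b = 6(b + 4) = 0 at b ∈ {-4}.
The Hessian is diagonal: diag(f_aa, f_bb). Second derivatives: f_aa(-4)=-2400, f_aa(-3)=1680, f_aa(1)=-3600, f_aa(4)=10080; f_bb(-4)=6.
Local minima occur where both diagonal entries positive: (-3, -4), (4, -4). Count: 2.

2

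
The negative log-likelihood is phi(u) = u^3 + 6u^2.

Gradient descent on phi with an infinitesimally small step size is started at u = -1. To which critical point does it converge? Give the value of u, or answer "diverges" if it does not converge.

0

phi'(u) = 3u(u + 4), so phi'(-1) = -9.
Gradient descent moves in the -phi' direction, i.e. u is increasing.
The nearest critical point in that direction is u = 0, where phi'' = 12 > 0 (a local minimum). The iterate converges there.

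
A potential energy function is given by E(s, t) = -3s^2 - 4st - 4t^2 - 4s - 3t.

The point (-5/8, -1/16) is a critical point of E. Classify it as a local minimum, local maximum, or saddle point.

local maximum

The Hessian of E is constant: H = [[-6, -4], [-4, -8]].
det(H) = (-6)·(-8) − (-4)² = 32.
det(H) > 0 and tr(H) = -14 < 0, so H is negative definite and the point is a local maximum.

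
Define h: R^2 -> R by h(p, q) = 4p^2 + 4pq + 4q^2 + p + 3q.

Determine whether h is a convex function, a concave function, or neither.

convex

h is quadratic, so its Hessian is the constant matrix H = [[8, 4], [4, 8]].
det(H) = 48, tr(H) = 16.
det(H) > 0 and tr(H) > 0, so H is positive definite everywhere: convex.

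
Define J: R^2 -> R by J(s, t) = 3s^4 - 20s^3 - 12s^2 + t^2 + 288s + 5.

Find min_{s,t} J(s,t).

-411

J(s,t) separates as P(s) + Q(t) + 5, so its minimum is min P + min Q + 5.
P'(s) = 12(s - 4)(s - 3)(s + 2) vanishes at s ∈ {-2, 3, 4}; Q'(t) = 2t vanishes at t ∈ {0}.
Local minima of P (where P''>0): P(-2)=-416, P(4)=448. Local minima of Q: Q(0)=0.
So the global minimum of J is P(-2) + Q(0) + 5 = -416 + 0 + 5 = -411, attained at (-2, 0).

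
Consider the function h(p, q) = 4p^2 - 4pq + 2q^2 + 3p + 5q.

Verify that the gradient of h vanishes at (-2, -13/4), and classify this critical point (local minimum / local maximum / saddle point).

∇h = (8p - 4q + 3, -4p + 4q + 5); substituting (-2, -13/4) gives ∇h = (0, 0), so (-2, -13/4) is indeed a critical point.
The Hessian of h is constant: H = [[8, -4], [-4, 4]].
det(H) = 8·4 − (-4)² = 16.
det(H) > 0 and tr(H) = 12 > 0, so H is positive definite and the point is a local minimum.

local minimum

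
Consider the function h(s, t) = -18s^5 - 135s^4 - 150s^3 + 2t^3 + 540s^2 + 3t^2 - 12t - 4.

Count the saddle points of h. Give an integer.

h separates as a function of s plus a function of t, so ∇h=0 decouples.
∂h/∂s = -90s(s - 1)(s + 3)(s + 4) = 0 at s ∈ {-4, -3, 0, 1}; ∂h/∂t = 6(t - 1)(t + 2) = 0 at t ∈ {-2, 1}.
The Hessian is diagonal: diag(h_ss, h_tt). Second derivatives: h_ss(-4)=1800, h_ss(-3)=-1080, h_ss(0)=1080, h_ss(1)=-1800; h_tt(-2)=-18, h_tt(1)=18.
Saddle points occur where the two diagonal entries have opposite signs: (-4, -2), (-3, 1), (0, -2), (1, 1). Count: 4.

4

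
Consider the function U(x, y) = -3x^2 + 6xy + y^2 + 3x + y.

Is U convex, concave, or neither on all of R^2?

U is quadratic, so its Hessian is the constant matrix H = [[-6, 6], [6, 2]].
det(H) = -48, tr(H) = -4.
det(H) < 0, so H is indefinite: neither convex nor concave.

neither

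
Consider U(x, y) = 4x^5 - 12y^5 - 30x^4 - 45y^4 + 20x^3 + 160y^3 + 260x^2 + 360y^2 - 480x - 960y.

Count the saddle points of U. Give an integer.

U separates as a function of x plus a function of y, so ∇U=0 decouples.
∂U/∂x = 20(x - 4)(x - 3)(x - 1)(x + 2) = 0 at x ∈ {-2, 1, 3, 4}; ∂U/∂y = -60(y - 2)(y - 1)(y + 2)(y + 4) = 0 at y ∈ {-4, -2, 1, 2}.
The Hessian is diagonal: diag(U_xx, U_yy). Second derivatives: U_xx(-2)=-1800, U_xx(1)=360, U_xx(3)=-200, U_xx(4)=360; U_yy(-4)=3600, U_yy(-2)=-1440, U_yy(1)=900, U_yy(2)=-1440.
Saddle points occur where the two diagonal entries have opposite signs: (-2, -4), (-2, 1), (1, -2), (1, 2), (3, -4), (3, 1), (4, -2), (4, 2). Count: 8.

8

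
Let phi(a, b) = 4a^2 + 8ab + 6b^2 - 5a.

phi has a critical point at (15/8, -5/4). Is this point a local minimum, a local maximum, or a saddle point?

local minimum

The Hessian of phi is constant: H = [[8, 8], [8, 12]].
det(H) = 8·12 − 8² = 32.
det(H) > 0 and tr(H) = 20 > 0, so H is positive definite and the point is a local minimum.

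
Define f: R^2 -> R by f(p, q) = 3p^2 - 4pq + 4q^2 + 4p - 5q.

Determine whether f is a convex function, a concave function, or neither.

f is quadratic, so its Hessian is the constant matrix H = [[6, -4], [-4, 8]].
det(H) = 32, tr(H) = 14.
det(H) > 0 and tr(H) > 0, so H is positive definite everywhere: convex.

convex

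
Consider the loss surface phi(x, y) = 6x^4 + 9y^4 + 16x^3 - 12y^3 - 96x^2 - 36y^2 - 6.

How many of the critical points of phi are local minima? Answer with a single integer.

4

phi separates as a function of x plus a function of y, so ∇phi=0 decouples.
∂phi/∂x = 24x(x - 2)(x + 4) = 0 at x ∈ {-4, 0, 2}; ∂phi/∂y = 36y(y - 2)(y + 1) = 0 at y ∈ {-1, 0, 2}.
The Hessian is diagonal: diag(phi_xx, phi_yy). Second derivatives: phi_xx(-4)=576, phi_xx(0)=-192, phi_xx(2)=288; phi_yy(-1)=108, phi_yy(0)=-72, phi_yy(2)=216.
Local minima occur where both diagonal entries positive: (-4, -1), (-4, 2), (2, -1), (2, 2). Count: 4.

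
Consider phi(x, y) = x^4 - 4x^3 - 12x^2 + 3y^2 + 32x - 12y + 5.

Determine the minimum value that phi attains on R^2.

phi(x,y) separates as P(x) + Q(y) + 5, so its minimum is min P + min Q + 5.
P'(x) = 4(x - 4)(x - 1)(x + 2) vanishes at x ∈ {-2, 1, 4}; Q'(y) = 6y - 12 vanishes at y ∈ {2}.
Local minima of P (where P''>0): P(-2)=-64, P(4)=-64. Local minima of Q: Q(2)=-12.
So the global minimum of phi is P(-2) + Q(2) + 5 = -64 − 12 + 5 = -71, attained at (-2, 2).

-71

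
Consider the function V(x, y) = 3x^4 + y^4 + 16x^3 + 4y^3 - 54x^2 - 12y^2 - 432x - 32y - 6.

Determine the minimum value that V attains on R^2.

V(x,y) separates as P(x) + Q(y) − 6, so its minimum is min P + min Q − 6.
P'(x) = 12(x - 3)(x + 3)(x + 4) vanishes at x ∈ {-4, -3, 3}; Q'(y) = 4(y - 2)(y + 1)(y + 4) vanishes at y ∈ {-4, -1, 2}.
Local minima of P (where P''>0): P(-4)=608, P(3)=-1107. Local minima of Q: Q(-4)=-64, Q(2)=-64.
So the global minimum of V is P(3) + Q(-4) − 6 = -1107 − 64 − 6 = -1177, attained at (3, -4).

-1177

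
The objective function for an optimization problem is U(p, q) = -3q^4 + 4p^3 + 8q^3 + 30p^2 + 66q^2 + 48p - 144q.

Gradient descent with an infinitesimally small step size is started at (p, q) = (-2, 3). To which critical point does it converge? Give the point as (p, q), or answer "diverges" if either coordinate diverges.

(-1, 1)

U is separable, so gradient descent decouples: p follows -∂U/∂p, q follows -∂U/∂q.
∂U/∂p = 12(p + 1)(p + 4); at p=-2 this is -24, so p increases.
∂U/∂q = -12(q - 4)(q - 1)(q + 3); at q=3 this is 144, so q decreases.
p converges to its nearest critical value -1 (a local min of the p-part); q converges to 1. The iterate converges to (-1, 1).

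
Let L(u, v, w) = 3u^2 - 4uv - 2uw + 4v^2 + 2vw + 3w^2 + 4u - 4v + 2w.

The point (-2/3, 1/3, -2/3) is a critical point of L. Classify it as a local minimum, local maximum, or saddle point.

The Hessian is constant: H = [[6, -4, -2], [-4, 8, 2], [-2, 2, 6]].
Leading principal minors: Δ₁ = 6, Δ₂ = 32, Δ₃ = 168.
All leading minors are positive, so H is positive definite: a local minimum.

local minimum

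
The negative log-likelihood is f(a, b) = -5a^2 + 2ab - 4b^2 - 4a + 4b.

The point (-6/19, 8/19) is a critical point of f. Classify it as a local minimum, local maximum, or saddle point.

local maximum

The Hessian of f is constant: H = [[-10, 2], [2, -8]].
det(H) = (-10)·(-8) − 2² = 76.
det(H) > 0 and tr(H) = -18 < 0, so H is negative definite and the point is a local maximum.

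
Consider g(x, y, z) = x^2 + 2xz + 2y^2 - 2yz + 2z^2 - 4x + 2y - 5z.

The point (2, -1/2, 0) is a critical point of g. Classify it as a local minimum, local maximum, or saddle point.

The Hessian is constant: H = [[2, 0, 2], [0, 4, -2], [2, -2, 4]].
Leading principal minors: Δ₁ = 2, Δ₂ = 8, Δ₃ = 8.
All leading minors are positive, so H is positive definite: a local minimum.

local minimum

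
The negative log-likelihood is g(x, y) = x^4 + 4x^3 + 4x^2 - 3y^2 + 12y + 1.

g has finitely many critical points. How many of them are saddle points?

g separates as a function of x plus a function of y, so ∇g=0 decouples.
∂g/∂x = 4x(x + 1)(x + 2) = 0 at x ∈ {-2, -1, 0}; ∂g/∂y = -6(y - 2) = 0 at y ∈ {2}.
The Hessian is diagonal: diag(g_xx, g_yy). Second derivatives: g_xx(-2)=8, g_xx(-1)=-4, g_xx(0)=8; g_yy(2)=-6.
Saddle points occur where the two diagonal entries have opposite signs: (-2, 2), (0, 2). Count: 2.

2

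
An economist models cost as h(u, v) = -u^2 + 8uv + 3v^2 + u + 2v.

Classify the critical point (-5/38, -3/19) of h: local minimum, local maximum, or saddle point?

The Hessian of h is constant: H = [[-2, 8], [8, 6]].
det(H) = (-2)·6 − 8² = -76.
Since det(H) < 0, H is indefinite and the critical point is a saddle point.

saddle point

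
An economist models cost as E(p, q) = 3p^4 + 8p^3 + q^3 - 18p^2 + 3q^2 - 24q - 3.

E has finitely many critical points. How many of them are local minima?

2

E separates as a function of p plus a function of q, so ∇E=0 decouples.
∂E/∂p = 12p(p - 1)(p + 3) = 0 at p ∈ {-3, 0, 1}; ∂E/∂q = 3(q - 2)(q + 4) = 0 at q ∈ {-4, 2}.
The Hessian is diagonal: diag(E_pp, E_qq). Second derivatives: E_pp(-3)=144, E_pp(0)=-36, E_pp(1)=48; E_qq(-4)=-18, E_qq(2)=18.
Local minima occur where both diagonal entries positive: (-3, 2), (1, 2). Count: 2.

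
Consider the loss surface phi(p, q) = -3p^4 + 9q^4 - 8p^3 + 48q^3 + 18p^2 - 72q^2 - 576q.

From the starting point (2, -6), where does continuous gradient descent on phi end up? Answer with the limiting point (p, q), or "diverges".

diverges

phi is separable, so gradient descent decouples: p follows -∂phi/∂p, q follows -∂phi/∂q.
∂phi/∂p = -12p(p - 1)(p + 3); at p=2 this is -120, so p increases.
∂phi/∂q = 36(q - 2)(q + 2)(q + 4); at q=-6 this is -2304, so q increases.
The p-coordinate has no critical point in that direction and runs off to infinity.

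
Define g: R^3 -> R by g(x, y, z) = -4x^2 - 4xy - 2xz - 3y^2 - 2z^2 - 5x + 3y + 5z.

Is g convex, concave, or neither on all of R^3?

g is quadratic, so its Hessian is the constant matrix H = [[-8, -4, -2], [-4, -6, 0], [-2, 0, -4]].
Leading principal minors: -8, 32, -104.
Signs alternate −, +, − ⇒ H ≺ 0 ⇒ concave.

concave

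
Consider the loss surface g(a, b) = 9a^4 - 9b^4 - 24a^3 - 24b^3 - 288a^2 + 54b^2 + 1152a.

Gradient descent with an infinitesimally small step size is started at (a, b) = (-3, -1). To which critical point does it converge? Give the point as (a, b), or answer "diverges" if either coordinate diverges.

(-4, 0)

g is separable, so gradient descent decouples: a follows -∂g/∂a, b follows -∂g/∂b.
∂g/∂a = 36(a - 4)(a - 2)(a + 4); at a=-3 this is 1260, so a decreases.
∂g/∂b = -36b(b - 1)(b + 3); at b=-1 this is -144, so b increases.
a converges to its nearest critical value -4 (a local min of the a-part); b converges to 0. The iterate converges to (-4, 0).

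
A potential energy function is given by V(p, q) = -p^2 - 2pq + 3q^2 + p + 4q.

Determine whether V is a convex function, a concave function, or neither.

neither

V is quadratic, so its Hessian is the constant matrix H = [[-2, -2], [-2, 6]].
det(H) = -16, tr(H) = 4.
det(H) < 0, so H is indefinite: neither convex nor concave.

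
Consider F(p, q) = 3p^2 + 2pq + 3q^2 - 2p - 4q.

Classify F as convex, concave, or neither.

F is quadratic, so its Hessian is the constant matrix H = [[6, 2], [2, 6]].
det(H) = 32, tr(H) = 12.
det(H) > 0 and tr(H) > 0, so H is positive definite everywhere: convex.

convex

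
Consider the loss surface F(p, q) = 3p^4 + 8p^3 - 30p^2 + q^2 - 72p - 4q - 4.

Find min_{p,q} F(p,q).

-160

F(p,q) separates as A(p) + B(q) − 4, so its minimum is min A + min B − 4.
A'(p) = 12(p - 2)(p + 1)(p + 3) vanishes at p ∈ {-3, -1, 2}; B'(q) = 2q - 4 vanishes at q ∈ {2}.
Local minima of A (where A''>0): A(-3)=-27, A(2)=-152. Local minima of B: B(2)=-4.
So the global minimum of F is A(2) + B(2) − 4 = -152 − 4 − 4 = -160, attained at (2, 2).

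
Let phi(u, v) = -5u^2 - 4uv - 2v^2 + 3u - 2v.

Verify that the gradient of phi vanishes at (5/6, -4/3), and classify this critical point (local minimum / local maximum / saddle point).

∇phi = (-10u - 4v + 3, -4u - 4v - 2); substituting (5/6, -4/3) gives ∇phi = (0, 0), so (5/6, -4/3) is indeed a critical point.
The Hessian of phi is constant: H = [[-10, -4], [-4, -4]].
det(H) = (-10)·(-4) − (-4)² = 24.
det(H) > 0 and tr(H) = -14 < 0, so H is negative definite and the point is a local maximum.

local maximum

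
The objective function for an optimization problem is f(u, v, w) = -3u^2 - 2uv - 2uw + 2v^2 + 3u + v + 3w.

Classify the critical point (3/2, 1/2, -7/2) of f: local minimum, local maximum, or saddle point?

saddle point

The Hessian is constant: H = [[-6, -2, -2], [-2, 4, 0], [-2, 0, 0]].
Leading principal minors: Δ₁ = -6, Δ₂ = -28, Δ₃ = -16.
The minors fit neither the all-positive nor the alternating-sign pattern, so H is indefinite: a saddle point.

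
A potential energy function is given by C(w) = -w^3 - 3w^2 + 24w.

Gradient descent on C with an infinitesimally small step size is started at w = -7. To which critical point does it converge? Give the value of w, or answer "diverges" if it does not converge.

-4

C'(w) = -3(w - 2)(w + 4), so C'(-7) = -81.
Gradient descent moves in the -C' direction, i.e. w is increasing.
The nearest critical point in that direction is w = -4, where C'' = 18 > 0 (a local minimum). The iterate converges there.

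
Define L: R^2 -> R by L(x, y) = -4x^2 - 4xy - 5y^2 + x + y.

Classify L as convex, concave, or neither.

L is quadratic, so its Hessian is the constant matrix H = [[-8, -4], [-4, -10]].
det(H) = 64, tr(H) = -18.
det(H) > 0 and tr(H) < 0, so H is negative definite everywhere: concave.

concave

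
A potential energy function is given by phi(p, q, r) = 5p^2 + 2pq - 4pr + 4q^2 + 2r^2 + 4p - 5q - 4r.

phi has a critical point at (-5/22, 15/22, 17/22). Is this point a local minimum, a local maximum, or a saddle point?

The Hessian is constant: H = [[10, 2, -4], [2, 8, 0], [-4, 0, 4]].
Leading principal minors: Δ₁ = 10, Δ₂ = 76, Δ₃ = 176.
All leading minors are positive, so H is positive definite: a local minimum.

local minimum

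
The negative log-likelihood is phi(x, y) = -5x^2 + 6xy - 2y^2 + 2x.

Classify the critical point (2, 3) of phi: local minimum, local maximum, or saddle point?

The Hessian of phi is constant: H = [[-10, 6], [6, -4]].
det(H) = (-10)·(-4) − 6² = 4.
det(H) > 0 and tr(H) = -14 < 0, so H is negative definite and the point is a local maximum.

local maximum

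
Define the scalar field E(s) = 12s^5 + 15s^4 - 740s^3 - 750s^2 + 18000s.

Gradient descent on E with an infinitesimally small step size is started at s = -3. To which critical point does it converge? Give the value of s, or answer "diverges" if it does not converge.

E'(s) = 60(s - 5)(s - 3)(s + 4)(s + 5), so E'(-3) = 5760.
Gradient descent moves in the -E' direction, i.e. s is decreasing.
The nearest critical point in that direction is s = -4, where E'' = 3780 > 0 (a local minimum). The iterate converges there.

-4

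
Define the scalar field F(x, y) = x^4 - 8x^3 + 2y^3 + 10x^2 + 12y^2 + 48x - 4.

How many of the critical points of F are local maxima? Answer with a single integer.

1

F separates as a function of x plus a function of y, so ∇F=0 decouples.
∂F/∂x = 4(x - 4)(x - 3)(x + 1) = 0 at x ∈ {-1, 3, 4}; ∂F/∂y = 6y(y + 4) = 0 at y ∈ {-4, 0}.
The Hessian is diagonal: diag(F_xx, F_yy). Second derivatives: F_xx(-1)=80, F_xx(3)=-16, F_xx(4)=20; F_yy(-4)=-24, F_yy(0)=24.
Local maxima occur where both diagonal entries negative: (3, -4). Count: 1.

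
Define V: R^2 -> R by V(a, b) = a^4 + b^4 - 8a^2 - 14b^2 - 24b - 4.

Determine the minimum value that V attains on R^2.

-137

V(a,b) separates as P(a) + Q(b) − 4, so its minimum is min P + min Q − 4.
P'(a) = 4a(a - 2)(a + 2) vanishes at a ∈ {-2, 0, 2}; Q'(b) = 4(b - 3)(b + 1)(b + 2) vanishes at b ∈ {-2, -1, 3}.
Local minima of P (where P''>0): P(-2)=-16, P(2)=-16. Local minima of Q: Q(-2)=8, Q(3)=-117.
So the global minimum of V is P(-2) + Q(3) − 4 = -16 − 117 − 4 = -137, attained at (-2, 3).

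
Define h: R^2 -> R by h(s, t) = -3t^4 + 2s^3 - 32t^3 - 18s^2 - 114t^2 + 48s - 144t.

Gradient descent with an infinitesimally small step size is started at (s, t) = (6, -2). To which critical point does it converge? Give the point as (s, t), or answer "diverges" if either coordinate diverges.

(4, -3)

h is separable, so gradient descent decouples: s follows -∂h/∂s, t follows -∂h/∂t.
∂h/∂s = 6(s - 4)(s - 2); at s=6 this is 48, so s decreases.
∂h/∂t = -12(t + 1)(t + 3)(t + 4); at t=-2 this is 24, so t decreases.
s converges to its nearest critical value 4 (a local min of the s-part); t converges to -3. The iterate converges to (4, -3).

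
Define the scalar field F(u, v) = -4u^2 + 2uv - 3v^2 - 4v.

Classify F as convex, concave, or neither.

F is quadratic, so its Hessian is the constant matrix H = [[-8, 2], [2, -6]].
det(H) = 44, tr(H) = -14.
det(H) > 0 and tr(H) < 0, so H is negative definite everywhere: concave.

concave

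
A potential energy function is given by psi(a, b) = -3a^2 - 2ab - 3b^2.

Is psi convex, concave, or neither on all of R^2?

concave

psi is quadratic, so its Hessian is the constant matrix H = [[-6, -2], [-2, -6]].
det(H) = 32, tr(H) = -12.
det(H) > 0 and tr(H) < 0, so H is negative definite everywhere: concave.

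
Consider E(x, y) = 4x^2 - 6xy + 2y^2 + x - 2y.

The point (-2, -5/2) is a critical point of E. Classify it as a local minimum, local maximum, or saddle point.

The Hessian of E is constant: H = [[8, -6], [-6, 4]].
det(H) = 8·4 − (-6)² = -4.
Since det(H) < 0, H is indefinite and the critical point is a saddle point.

saddle point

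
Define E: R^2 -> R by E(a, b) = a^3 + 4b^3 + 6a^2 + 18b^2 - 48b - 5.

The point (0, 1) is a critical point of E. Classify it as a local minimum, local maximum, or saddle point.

The mixed partial ∂²E/∂a∂b is 0, so the Hessian at any point is diag(E_aa, E_bb) = diag(6(a + 2), 12(2b + 3)).
At (0, 1): H = diag(12, 60).
Both eigenvalues are positive, so H is positive definite: a local minimum.

local minimum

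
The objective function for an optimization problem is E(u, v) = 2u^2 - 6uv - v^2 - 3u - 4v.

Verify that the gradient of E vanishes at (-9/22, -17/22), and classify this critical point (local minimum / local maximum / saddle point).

saddle point

∇E = (4u - 6v - 3, -6u - 2v - 4); substituting (-9/22, -17/22) gives ∇E = (0, 0), so (-9/22, -17/22) is indeed a critical point.
The Hessian of E is constant: H = [[4, -6], [-6, -2]].
det(H) = 4·(-2) − (-6)² = -44.
Since det(H) < 0, H is indefinite and the critical point is a saddle point.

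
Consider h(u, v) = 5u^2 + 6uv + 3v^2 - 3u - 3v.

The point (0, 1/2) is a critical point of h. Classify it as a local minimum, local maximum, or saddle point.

local minimum

The Hessian of h is constant: H = [[10, 6], [6, 6]].
det(H) = 10·6 − 6² = 24.
det(H) > 0 and tr(H) = 16 > 0, so H is positive definite and the point is a local minimum.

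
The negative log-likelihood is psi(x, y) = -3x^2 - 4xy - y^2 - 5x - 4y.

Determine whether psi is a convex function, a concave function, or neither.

neither

psi is quadratic, so its Hessian is the constant matrix H = [[-6, -4], [-4, -2]].
det(H) = -4, tr(H) = -8.
det(H) < 0, so H is indefinite: neither convex nor concave.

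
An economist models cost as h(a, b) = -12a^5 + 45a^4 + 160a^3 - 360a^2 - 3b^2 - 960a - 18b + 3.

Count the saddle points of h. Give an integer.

h separates as a function of a plus a function of b, so ∇h=0 decouples.
∂h/∂a = -60(a - 4)(a - 2)(a + 1)(a + 2) = 0 at a ∈ {-2, -1, 2, 4}; ∂h/∂b = -6(b + 3) = 0 at b ∈ {-3}.
The Hessian is diagonal: diag(h_aa, h_bb). Second derivatives: h_aa(-2)=1440, h_aa(-1)=-900, h_aa(2)=1440, h_aa(4)=-3600; h_bb(-3)=-6.
Saddle points occur where the two diagonal entries have opposite signs: (-2, -3), (2, -3). Count: 2.

2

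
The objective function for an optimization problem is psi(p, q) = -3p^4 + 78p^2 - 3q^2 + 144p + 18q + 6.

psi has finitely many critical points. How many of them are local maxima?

2

psi separates as a function of p plus a function of q, so ∇psi=0 decouples.
∂psi/∂p = -12(p - 4)(p + 1)(p + 3) = 0 at p ∈ {-3, -1, 4}; ∂psi/∂q = -6(q - 3) = 0 at q ∈ {3}.
The Hessian is diagonal: diag(psi_pp, psi_qq). Second derivatives: psi_pp(-3)=-168, psi_pp(-1)=120, psi_pp(4)=-420; psi_qq(3)=-6.
Local maxima occur where both diagonal entries negative: (-3, 3), (4, 3). Count: 2.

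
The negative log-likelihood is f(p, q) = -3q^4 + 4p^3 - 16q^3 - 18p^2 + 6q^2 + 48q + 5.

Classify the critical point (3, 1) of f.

The mixed partial ∂²f/∂p∂q is 0, so the Hessian at any point is diag(f_pp, f_qq) = diag(12(2p - 3), 12(-3q^2 - 8q + 1)).
At (3, 1): H = diag(36, -120).
The eigenvalues have opposite signs, so H is indefinite: a saddle point.

saddle point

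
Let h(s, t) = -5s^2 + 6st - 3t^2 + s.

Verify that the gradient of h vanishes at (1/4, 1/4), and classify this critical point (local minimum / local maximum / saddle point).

local maximum

∇h = (-10s + 6t + 1, 6s - 6t); substituting (1/4, 1/4) gives ∇h = (0, 0), so (1/4, 1/4) is indeed a critical point.
The Hessian of h is constant: H = [[-10, 6], [6, -6]].
det(H) = (-10)·(-6) − 6² = 24.
det(H) > 0 and tr(H) = -16 < 0, so H is negative definite and the point is a local maximum.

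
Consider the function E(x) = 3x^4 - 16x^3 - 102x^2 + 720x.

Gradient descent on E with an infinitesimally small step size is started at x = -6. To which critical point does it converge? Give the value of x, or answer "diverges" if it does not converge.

E'(x) = 12(x - 5)(x - 3)(x + 4), so E'(-6) = -2376.
Gradient descent moves in the -E' direction, i.e. x is increasing.
The nearest critical point in that direction is x = -4, where E'' = 756 > 0 (a local minimum). The iterate converges there.

-4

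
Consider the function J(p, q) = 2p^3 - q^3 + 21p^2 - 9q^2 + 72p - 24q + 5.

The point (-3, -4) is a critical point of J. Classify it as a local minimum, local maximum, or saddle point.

local minimum

The mixed partial ∂²J/∂p∂q is 0, so the Hessian at any point is diag(J_pp, J_qq) = diag(6(2p + 7), -6(q + 3)).
At (-3, -4): H = diag(6, 6).
Both eigenvalues are positive, so H is positive definite: a local minimum.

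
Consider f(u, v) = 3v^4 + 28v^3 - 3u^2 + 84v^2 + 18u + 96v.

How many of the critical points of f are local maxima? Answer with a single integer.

f separates as a function of u plus a function of v, so ∇f=0 decouples.
∂f/∂u = -6(u - 3) = 0 at u ∈ {3}; ∂f/∂v = 12(v + 1)(v + 2)(v + 4) = 0 at v ∈ {-4, -2, -1}.
The Hessian is diagonal: diag(f_uu, f_vv). Second derivatives: f_uu(3)=-6; f_vv(-4)=72, f_vv(-2)=-24, f_vv(-1)=36.
Local maxima occur where both diagonal entries negative: (3, -2). Count: 1.

1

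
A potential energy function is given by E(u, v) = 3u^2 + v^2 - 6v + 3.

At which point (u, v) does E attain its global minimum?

(0, 3)

E(u,v) separates as P(u) + Q(v) + 3, so its minimum is min P + min Q + 3.
P'(u) = 6u vanishes at u ∈ {0}; Q'(v) = 2v - 6 vanishes at v ∈ {3}.
Local minima of P (where P''>0): P(0)=0. Local minima of Q: Q(3)=-9.
So the global minimum of E is P(0) + Q(3) + 3 = 0 − 9 + 3 = -6, attained at (0, 3).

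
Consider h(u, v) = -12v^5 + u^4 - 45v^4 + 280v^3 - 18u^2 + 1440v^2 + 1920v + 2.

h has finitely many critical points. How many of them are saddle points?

6

h separates as a function of u plus a function of v, so ∇h=0 decouples.
∂h/∂u = 4u(u - 3)(u + 3) = 0 at u ∈ {-3, 0, 3}; ∂h/∂v = -60(v - 4)(v + 1)(v + 2)(v + 4) = 0 at v ∈ {-4, -2, -1, 4}.
The Hessian is diagonal: diag(h_uu, h_vv). Second derivatives: h_uu(-3)=72, h_uu(0)=-36, h_uu(3)=72; h_vv(-4)=2880, h_vv(-2)=-720, h_vv(-1)=900, h_vv(4)=-14400.
Saddle points occur where the two diagonal entries have opposite signs: (-3, -2), (-3, 4), (0, -4), (0, -1), (3, -2), (3, 4). Count: 6.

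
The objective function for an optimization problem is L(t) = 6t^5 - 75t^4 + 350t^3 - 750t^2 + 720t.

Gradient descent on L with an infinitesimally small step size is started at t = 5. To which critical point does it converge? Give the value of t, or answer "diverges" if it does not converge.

4

L'(t) = 30(t - 4)(t - 3)(t - 2)(t - 1), so L'(5) = 720.
Gradient descent moves in the -L' direction, i.e. t is decreasing.
The nearest critical point in that direction is t = 4, where L'' = 180 > 0 (a local minimum). The iterate converges there.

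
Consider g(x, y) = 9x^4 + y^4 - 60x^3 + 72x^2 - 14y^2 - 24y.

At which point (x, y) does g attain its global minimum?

g(x,y) separates as P(x) + Q(y), so its minimum is min P + min Q.
P'(x) = 36x(x - 4)(x - 1) vanishes at x ∈ {0, 1, 4}; Q'(y) = 4(y - 3)(y + 1)(y + 2) vanishes at y ∈ {-2, -1, 3}.
Local minima of P (where P''>0): P(0)=0, P(4)=-384. Local minima of Q: Q(-2)=8, Q(3)=-117.
So the global minimum of g is P(4) + Q(3) = -384 − 117 = -501, attained at (4, 3).

(4, 3)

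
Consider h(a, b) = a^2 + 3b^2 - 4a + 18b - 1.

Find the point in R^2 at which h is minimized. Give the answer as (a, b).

(2, -3)

h(a,b) separates as P(a) + Q(b) − 1, so its minimum is min P + min Q − 1.
P'(a) = 2a - 4 vanishes at a ∈ {2}; Q'(b) = 6b + 18 vanishes at b ∈ {-3}.
Local minima of P (where P''>0): P(2)=-4. Local minima of Q: Q(-3)=-27.
So the global minimum of h is P(2) + Q(-3) − 1 = -4 − 27 − 1 = -32, attained at (2, -3).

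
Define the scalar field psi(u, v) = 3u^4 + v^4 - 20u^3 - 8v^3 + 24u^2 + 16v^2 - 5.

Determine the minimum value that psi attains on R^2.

-133

psi(u,v) separates as P(u) + Q(v) − 5, so its minimum is min P + min Q − 5.
P'(u) = 12u(u - 4)(u - 1) vanishes at u ∈ {0, 1, 4}; Q'(v) = 4v(v - 4)(v - 2) vanishes at v ∈ {0, 2, 4}.
Local minima of P (where P''>0): P(0)=0, P(4)=-128. Local minima of Q: Q(0)=0, Q(4)=0.
So the global minimum of psi is P(4) + Q(0) − 5 = -128 + 0 − 5 = -133, attained at (4, 0).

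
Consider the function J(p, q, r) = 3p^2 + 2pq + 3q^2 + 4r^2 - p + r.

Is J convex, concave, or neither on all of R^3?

J is quadratic, so its Hessian is the constant matrix H = [[6, 2, 0], [2, 6, 0], [0, 0, 8]].
Leading principal minors: 6, 32, 256.
All positive ⇒ H ≻ 0 ⇒ convex.

convex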